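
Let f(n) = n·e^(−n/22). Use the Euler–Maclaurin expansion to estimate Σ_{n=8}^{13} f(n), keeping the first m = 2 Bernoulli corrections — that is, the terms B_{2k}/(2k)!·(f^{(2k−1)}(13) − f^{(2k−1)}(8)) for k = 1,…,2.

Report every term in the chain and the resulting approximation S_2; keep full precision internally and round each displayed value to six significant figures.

∫_8^13 x·e^(−x/22) dx evaluates to 32.3508.
Boundary: ½(f(8) + f(13)) = ½(5.56115 + 7.19971) = 6.38043.
So far: 38.7313.
Correction k=1: B_{2}/2! · (f^{(1)}(13) − f^{(1)}(8)) = 1/12 · (0.226564 − 0.442364) = -0.0179833.
Running total after k=1: 38.7133.
Correction k=2: B_{4}/4! · (f^{(3)}(13) − f^{(3)}(8)) = −1/720 · (0.00275664 − 0.00378647) = 1.43033e-06.

S_2 ≈ 38.7133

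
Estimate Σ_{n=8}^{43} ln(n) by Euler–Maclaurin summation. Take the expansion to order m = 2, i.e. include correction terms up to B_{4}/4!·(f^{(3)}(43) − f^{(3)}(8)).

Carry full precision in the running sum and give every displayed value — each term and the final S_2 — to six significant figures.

∫_8^43 ln(x) dx evaluates to 110.096.
Endpoint term: (f(8) + f(43))/2 = (2.07944 + 3.76120)/2 = 2.92032.
So far: 113.016.
Order-1 term: 1/12 · (0.0232558 − 0.125000) = -0.00847868.
Partial sum through k=1: 113.008.
Order-2 term: −1/720 · (2.51550e-05 − 0.00390625) = 5.39041e-06.

S_2 ≈ 113.008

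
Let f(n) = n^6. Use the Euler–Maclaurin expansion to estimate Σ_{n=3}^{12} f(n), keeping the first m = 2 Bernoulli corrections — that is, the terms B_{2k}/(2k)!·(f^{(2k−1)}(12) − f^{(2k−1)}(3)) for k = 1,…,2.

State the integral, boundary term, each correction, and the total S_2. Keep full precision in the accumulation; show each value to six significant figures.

The integral term ∫_3^12 x^6 dx = 5.11852e+06.
Boundary: ½(f(3) + f(12)) = ½(729.000 + 2.98598e+06) = 1.49336e+06.
Running total after boundary: 6.61187e+06.
Correction k=1: B_{2}/2! · (f^{(1)}(12) − f^{(1)}(3)) = 1/12 · (1.49299e+06 − 1458.00) = 124294.
Running total after k=1: 6.73617e+06.
Correction k=2: B_{4}/4! · (f^{(3)}(12) − f^{(3)}(3)) = −1/720 · (207360 − 3240.00) = -283.500.

S_2 ≈ 6.73588e+06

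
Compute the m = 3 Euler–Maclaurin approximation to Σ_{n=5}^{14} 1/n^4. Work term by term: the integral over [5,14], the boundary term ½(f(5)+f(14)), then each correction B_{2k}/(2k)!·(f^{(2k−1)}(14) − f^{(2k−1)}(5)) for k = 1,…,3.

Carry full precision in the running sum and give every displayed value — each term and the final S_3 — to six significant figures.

S_3 ≈ 0.00346223

The integral term ∫_5^14 1/x^4 dx = 0.00254519.
Boundary: ½(f(5) + f(14)) = ½(0.00160000 + 2.60308e-05) = 0.000813015.
So far: 0.00335820.
Correction k=1: B_{2}/2! · (f^{(1)}(14) − f^{(1)}(5)) = 1/12 · (-7.43738e-06 − (-0.00128000)) = 0.000106047.
Partial sum through k=1: 0.00346425.
Correction k=2: B_{4}/4! · (f^{(3)}(14) − f^{(3)}(5)) = −1/720 · (-1.13837e-06 − (-0.00153600)) = -2.13175e-06.
Partial sum through k=2: 0.00346212.
Correction k=3: B_{6}/6! · (f^{(5)}(14) − f^{(5)}(5)) = 1/30240 · (-3.25250e-07 − (-0.00344064)) = 1.13767e-07.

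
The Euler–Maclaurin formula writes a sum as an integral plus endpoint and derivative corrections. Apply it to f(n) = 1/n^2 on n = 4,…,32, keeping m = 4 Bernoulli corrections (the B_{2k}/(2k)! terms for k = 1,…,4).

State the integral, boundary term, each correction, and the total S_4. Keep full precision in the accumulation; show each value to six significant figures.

S_4 ≈ 0.253056

The integral term ∫_4^32 1/x^2 dx = 0.218750.
Endpoint term: (f(4) + f(32))/2 = (0.0625000 + 0.000976562)/2 = 0.0317383.
So far: 0.250488.
Order-1 term: 1/12 · (-6.10352e-05 − (-0.0312500)) = 0.00259908.
Running total after k=1: 0.253087.
Order-2 term: −1/720 · (-7.15256e-07 − (-0.0234375)) = -3.25511e-05.
Running total after k=2: 0.253055.
Order-3 term: 1/30240 · (-2.09548e-08 − (-0.0439453)) = 1.45322e-06.
Running total after k=3: 0.253056.
Order-4 term: −1/1209600 · (-1.14596e-09 − (-0.153809)) = -1.27157e-07.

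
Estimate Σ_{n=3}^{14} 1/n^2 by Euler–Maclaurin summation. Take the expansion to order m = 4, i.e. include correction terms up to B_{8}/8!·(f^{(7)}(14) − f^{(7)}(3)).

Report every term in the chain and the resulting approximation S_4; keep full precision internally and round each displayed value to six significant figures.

∫_3^14 1/x^2 dx evaluates to 0.261905.
Boundary: ½(f(3) + f(14)) = ½(0.111111 + 0.00510204) = 0.0581066.
Integral + boundary = 0.320011.
Correction k=1: B_{2}/2! · (f^{(1)}(14) − f^{(1)}(3)) = 1/12 · (-0.000728863 − (-0.0740741)) = 0.00611210.
Partial sum through k=1: 0.326123.
Correction k=2: B_{4}/4! · (f^{(3)}(14) − f^{(3)}(3)) = −1/720 · (-4.46243e-05 − (-0.0987654)) = -0.000137112.
Partial sum through k=2: 0.325986.
Correction k=3: B_{6}/6! · (f^{(5)}(14) − f^{(5)}(3)) = 1/30240 · (-6.83024e-06 − (-0.329218)) = 1.08866e-05.
Partial sum through k=3: 0.325997.
Correction k=4: B_{8}/8! · (f^{(7)}(14) − f^{(7)}(3)) = −1/1209600 · (-1.95150e-06 − (-2.04847)) = -1.69351e-06.

S_4 ≈ 0.325996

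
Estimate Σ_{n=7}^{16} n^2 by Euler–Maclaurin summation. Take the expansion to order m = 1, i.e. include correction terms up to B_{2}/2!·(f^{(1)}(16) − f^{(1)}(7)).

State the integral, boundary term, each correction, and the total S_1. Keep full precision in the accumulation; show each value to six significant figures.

S_1 ≈ 1405.00

The integral term ∫_7^16 x^2 dx = 1251.00.
Boundary: ½(f(7) + f(16)) = ½(49.0000 + 256.000) = 152.500.
Integral + boundary = 1403.50.
Order-1 term: 1/12 · (32.0000 − 14.0000) = 1.50000.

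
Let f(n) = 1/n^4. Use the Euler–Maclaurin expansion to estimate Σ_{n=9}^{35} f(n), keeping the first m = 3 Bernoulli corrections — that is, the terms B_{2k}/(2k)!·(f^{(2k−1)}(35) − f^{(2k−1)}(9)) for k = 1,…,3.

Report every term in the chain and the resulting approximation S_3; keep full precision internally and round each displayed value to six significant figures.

S_3 ≈ 0.000531618

The integral term ∫_9^35 1/x^4 dx = 0.000449473.
Boundary: ½(f(9) + f(35)) = ½(0.000152416 + 6.66389e-07) = 7.65411e-05.
Integral + boundary = 0.000526014.
Order-1 term: 1/12 · (-7.61587e-08 − (-6.77404e-05)) = 5.63868e-06.
After k=1: 0.000531653.
Order-2 term: −1/720 · (-1.86511e-09 − (-2.50890e-05)) = -3.48433e-08.
After k=2: 0.000531618.
Order-3 term: 1/30240 · (-8.52623e-11 − (-1.73455e-05)) = 5.73592e-10.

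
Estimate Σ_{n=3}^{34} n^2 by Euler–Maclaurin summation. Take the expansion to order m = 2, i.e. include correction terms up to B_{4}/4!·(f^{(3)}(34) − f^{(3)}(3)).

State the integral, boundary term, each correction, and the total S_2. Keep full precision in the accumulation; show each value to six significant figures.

S_2 ≈ 13680.0

Integral: ∫_3^34 x^2 dx = 13092.3.
Boundary: ½(f(3) + f(34)) = ½(9.00000 + 1156.00) = 582.500.
Running total after boundary: 13674.8.
Order-1 term: 1/12 · (68.0000 − 6.00000) = 5.16667.
Partial sum through k=1: 13680.0.
Order-2 term: −1/720 · (0.00000 − 0.00000) = 0.00000.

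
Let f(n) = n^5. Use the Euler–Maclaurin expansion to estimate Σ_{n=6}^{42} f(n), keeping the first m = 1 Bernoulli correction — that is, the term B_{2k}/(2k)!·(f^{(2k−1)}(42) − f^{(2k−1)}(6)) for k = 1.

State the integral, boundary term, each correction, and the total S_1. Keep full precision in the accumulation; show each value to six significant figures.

∫_6^42 x^5 dx evaluates to 9.14831e+08.
Boundary: ½(f(6) + f(42)) = ½(7776.00 + 1.30691e+08) = 6.53495e+07.
Integral + boundary = 9.80180e+08.
Correction k=1: B_{2}/2! · (f^{(1)}(42) − f^{(1)}(6)) = 1/12 · (1.55585e+07 − 6480.00) = 1.29600e+06.

S_1 ≈ 9.81476e+08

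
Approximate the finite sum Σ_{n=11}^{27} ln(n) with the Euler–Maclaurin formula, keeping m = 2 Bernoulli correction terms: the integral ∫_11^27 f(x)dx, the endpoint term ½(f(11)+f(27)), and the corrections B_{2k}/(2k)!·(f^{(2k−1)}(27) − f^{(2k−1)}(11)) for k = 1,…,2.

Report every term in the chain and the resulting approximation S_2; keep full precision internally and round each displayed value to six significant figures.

The integral term ∫_11^27 ln(x) dx = 46.6107.
½[f(11) + f(27)] = ½[2.39790 + 3.29584] = 2.84687.
Running total after boundary: 49.4576.
k=1: B_{2}/(2)! × [f^{(1)}(27) − f^{(1)}(11)] = 1/12 × (0.0370370 − 0.0909091) = -0.00448934.
Partial sum through k=1: 49.4531.
k=2: B_{4}/(4)! × [f^{(3)}(27) − f^{(3)}(11)] = −1/720 × (0.000101611 − 0.00150263) = 1.94586e-06.

S_2 ≈ 49.4531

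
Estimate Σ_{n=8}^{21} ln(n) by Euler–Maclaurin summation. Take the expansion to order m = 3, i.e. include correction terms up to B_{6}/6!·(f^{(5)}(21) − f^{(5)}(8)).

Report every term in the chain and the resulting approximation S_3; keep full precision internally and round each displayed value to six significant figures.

S_3 ≈ 36.8550

∫_8^21 ln(x) dx evaluates to 34.2994.
½[f(8) + f(21)] = ½[2.07944 + 3.04452] = 2.56198.
So far: 36.8614.
Correction k=1: B_{2}/2! · (f^{(1)}(21) − f^{(1)}(8)) = 1/12 · (0.0476190 − 0.125000) = -0.00644841.
Partial sum through k=1: 36.8550.
Correction k=2: B_{4}/4! · (f^{(3)}(21) − f^{(3)}(8)) = −1/720 · (0.000215959 − 0.00390625) = 5.12540e-06.
Partial sum through k=2: 36.8550.
Correction k=3: B_{6}/6! · (f^{(5)}(21) − f^{(5)}(8)) = 1/30240 · (5.87645e-06 − 0.000732422) = -2.40260e-08.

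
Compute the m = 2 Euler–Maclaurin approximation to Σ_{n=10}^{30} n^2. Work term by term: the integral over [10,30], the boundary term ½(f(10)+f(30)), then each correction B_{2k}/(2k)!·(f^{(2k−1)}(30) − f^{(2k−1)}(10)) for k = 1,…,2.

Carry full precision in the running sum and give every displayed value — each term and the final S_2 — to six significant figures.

The integral term ∫_10^30 x^2 dx = 8666.67.
½[f(10) + f(30)] = ½[100.000 + 900.000] = 500.000.
Running total after boundary: 9166.67.
k=1: B_{2}/(2)! × [f^{(1)}(30) − f^{(1)}(10)] = 1/12 × (60.0000 − 20.0000) = 3.33333.
After k=1: 9170.00.
k=2: B_{4}/(4)! × [f^{(3)}(30) − f^{(3)}(10)] = −1/720 × (0.00000 − 0.00000) = 0.00000.

S_2 ≈ 9170.00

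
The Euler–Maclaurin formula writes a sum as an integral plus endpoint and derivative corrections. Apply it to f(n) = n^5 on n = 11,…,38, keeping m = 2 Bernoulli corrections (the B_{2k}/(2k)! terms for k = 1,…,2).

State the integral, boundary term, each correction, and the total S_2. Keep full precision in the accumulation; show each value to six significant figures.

S_2 ≈ 5.42088e+08

∫_11^38 x^5 dx evaluates to 5.01527e+08.
½[f(11) + f(38)] = ½[161051 + 7.92352e+07] = 3.96981e+07.
Integral + boundary = 5.41226e+08.
k=1: B_{2}/(2)! × [f^{(1)}(38) − f^{(1)}(11)] = 1/12 × (1.04257e+07 − 73205.0) = 862706.
Running total after k=1: 5.42088e+08.
k=2: B_{4}/(4)! × [f^{(3)}(38) − f^{(3)}(11)] = −1/720 × (86640.0 − 7260.00) = -110.250.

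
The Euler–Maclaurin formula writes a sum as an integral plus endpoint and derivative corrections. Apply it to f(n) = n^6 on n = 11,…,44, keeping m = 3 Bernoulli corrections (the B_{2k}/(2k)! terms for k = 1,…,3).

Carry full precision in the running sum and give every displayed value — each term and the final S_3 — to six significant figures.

S_3 ≈ 4.93197e+10

∫_11^44 x^6 dx evaluates to 4.56083e+10.
Boundary: ½(f(11) + f(44)) = ½(1.77156e+06 + 7.25631e+09) = 3.62904e+09.
Running total after boundary: 4.92374e+10.
Correction k=1: B_{2}/2! · (f^{(1)}(44) − f^{(1)}(11)) = 1/12 · (9.89497e+08 − 966306) = 8.23776e+07.
After k=1: 4.93198e+10.
Correction k=2: B_{4}/4! · (f^{(3)}(44) − f^{(3)}(11)) = −1/720 · (1.02221e+07 − 159720) = -13975.5.
After k=2: 4.93197e+10.
Correction k=3: B_{6}/6! · (f^{(5)}(44) − f^{(5)}(11)) = 1/30240 · (31680.0 − 7920.00) = 0.785714.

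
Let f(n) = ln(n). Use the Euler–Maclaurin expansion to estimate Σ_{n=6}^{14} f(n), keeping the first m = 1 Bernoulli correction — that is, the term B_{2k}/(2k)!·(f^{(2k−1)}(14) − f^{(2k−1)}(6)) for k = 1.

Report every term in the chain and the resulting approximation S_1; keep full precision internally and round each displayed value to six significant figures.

∫_6^14 ln(x) dx evaluates to 18.1962.
Boundary: ½(f(6) + f(14)) = ½(1.79176 + 2.63906) = 2.21541.
Integral + boundary = 20.4117.
k=1: B_{2}/(2)! × [f^{(1)}(14) − f^{(1)}(6)] = 1/12 × (0.0714286 − 0.166667) = -0.00793651.

S_1 ≈ 20.4037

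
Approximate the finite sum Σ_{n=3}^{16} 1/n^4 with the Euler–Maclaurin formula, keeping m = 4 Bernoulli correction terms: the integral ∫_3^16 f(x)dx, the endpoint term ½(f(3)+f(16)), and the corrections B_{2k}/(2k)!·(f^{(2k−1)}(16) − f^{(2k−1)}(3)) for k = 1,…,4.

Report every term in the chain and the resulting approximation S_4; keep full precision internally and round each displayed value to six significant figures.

Integral: ∫_3^16 1/x^4 dx = 0.0122643.
Boundary: ½(f(3) + f(16)) = ½(0.0123457 + 1.52588e-05) = 0.00618047.
Integral + boundary = 0.0184448.
k=1: B_{2}/(2)! × [f^{(1)}(16) − f^{(1)}(3)] = 1/12 × (-3.81470e-06 − (-0.0164609)) = 0.00137142.
After k=1: 0.0198162.
k=2: B_{4}/(4)! × [f^{(3)}(16) − f^{(3)}(3)] = −1/720 × (-4.47035e-07 − (-0.0548697)) = -7.62073e-05.
After k=2: 0.0197400.
k=3: B_{6}/(6)! × [f^{(5)}(16) − f^{(5)}(3)] = 1/30240 × (-9.77889e-08 − (-0.341411)) = 1.12901e-05.
After k=3: 0.0197513.
k=4: B_{8}/(8)! × [f^{(7)}(16) − f^{(7)}(3)] = −1/1209600 × (-3.43789e-08 − (-3.41411)) = -2.82251e-06.

S_4 ≈ 0.0197485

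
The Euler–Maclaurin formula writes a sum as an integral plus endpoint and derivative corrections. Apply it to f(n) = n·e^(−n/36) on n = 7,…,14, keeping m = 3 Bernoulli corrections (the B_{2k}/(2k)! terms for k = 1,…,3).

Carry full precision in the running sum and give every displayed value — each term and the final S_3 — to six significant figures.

Integral: ∫_7^14 x·e^(−x/36) dx = 54.3986.
½[f(7) + f(14)] = ½[5.76304 + 9.48933] = 7.62619.
So far: 62.0248.
k=1: B_{2}/(2)! × [f^{(1)}(14) − f^{(1)}(7)] = 1/12 × (0.414217 − 0.663207) = -0.0207492.
Running total after k=1: 62.0041.
k=2: B_{4}/(4)! × [f^{(3)}(14) − f^{(3)}(7)] = −1/720 × (0.00136561 − 0.00178225) = 5.78656e-07.
Running total after k=2: 62.0041.
k=3: B_{6}/(6)! × [f^{(5)}(14) − f^{(5)}(7)] = 1/30240 × (1.86082e-06 − 2.35552e-06) = -1.63594e-11.

S_3 ≈ 62.0041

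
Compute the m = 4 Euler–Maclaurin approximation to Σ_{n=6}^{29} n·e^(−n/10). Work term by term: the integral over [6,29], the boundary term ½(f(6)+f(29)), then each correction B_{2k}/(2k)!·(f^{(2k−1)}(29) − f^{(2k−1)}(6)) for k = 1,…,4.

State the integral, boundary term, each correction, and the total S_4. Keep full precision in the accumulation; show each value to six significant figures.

∫_6^29 x·e^(−x/10) dx evaluates to 66.3508.
½[f(6) + f(29)] = ½[3.29287 + 1.59567] = 2.44427.
Running total after boundary: 68.7951.
Correction k=1: B_{2}/2! · (f^{(1)}(29) − f^{(1)}(6)) = 1/12 · (-0.104544 − 0.219525) = -0.0270057.
Partial sum through k=1: 68.7681.
Correction k=2: B_{4}/4! · (f^{(3)}(29) − f^{(3)}(6)) = −1/720 · (5.50232e-05 − 0.0131715) = 1.82173e-05.
Partial sum through k=2: 68.7681.
Correction k=3: B_{6}/6! · (f^{(5)}(29) − f^{(5)}(6)) = 1/30240 · (1.15549e-05 − 0.000241477) = -7.60325e-09.
Partial sum through k=3: 68.7681.
Correction k=4: B_{8}/8! · (f^{(7)}(29) − f^{(7)}(6)) = −1/1209600 · (2.25595e-07 − 3.51239e-06) = 2.71726e-12.

S_4 ≈ 68.7681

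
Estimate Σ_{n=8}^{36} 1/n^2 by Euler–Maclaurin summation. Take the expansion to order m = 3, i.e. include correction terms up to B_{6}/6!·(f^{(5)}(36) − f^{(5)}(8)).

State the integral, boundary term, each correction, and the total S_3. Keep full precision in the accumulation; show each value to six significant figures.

The integral term ∫_8^36 1/x^2 dx = 0.0972222.
Boundary: ½(f(8) + f(36)) = ½(0.0156250 + 0.000771605) = 0.00819830.
So far: 0.105421.
k=1: B_{2}/(2)! × [f^{(1)}(36) − f^{(1)}(8)] = 1/12 × (-4.28669e-05 − (-0.00390625)) = 0.000321949.
Running total after k=1: 0.105742.
k=2: B_{4}/(4)! × [f^{(3)}(36) − f^{(3)}(8)] = −1/720 × (-3.96916e-07 − (-0.000732422)) = -1.01670e-06.
Running total after k=2: 0.105741.
k=3: B_{6}/(6)! × [f^{(5)}(36) − f^{(5)}(8)] = 1/30240 × (-9.18787e-09 − (-0.000343323)) = 1.13530e-08.

S_3 ≈ 0.105741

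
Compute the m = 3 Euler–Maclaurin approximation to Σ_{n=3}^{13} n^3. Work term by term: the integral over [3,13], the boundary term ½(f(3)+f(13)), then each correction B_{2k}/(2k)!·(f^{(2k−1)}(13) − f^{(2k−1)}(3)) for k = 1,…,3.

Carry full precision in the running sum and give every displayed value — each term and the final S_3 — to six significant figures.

S_3 ≈ 8272.00

The integral term ∫_3^13 x^3 dx = 7120.00.
½[f(3) + f(13)] = ½[27.0000 + 2197.00] = 1112.00.
Running total after boundary: 8232.00.
Correction k=1: B_{2}/2! · (f^{(1)}(13) − f^{(1)}(3)) = 1/12 · (507.000 − 27.0000) = 40.0000.
After k=1: 8272.00.
Correction k=2: B_{4}/4! · (f^{(3)}(13) − f^{(3)}(3)) = −1/720 · (6.00000 − 6.00000) = 0.00000.
After k=2: 8272.00.
Correction k=3: B_{6}/6! · (f^{(5)}(13) − f^{(5)}(3)) = 1/30240 · (0.00000 − 0.00000) = 0.00000.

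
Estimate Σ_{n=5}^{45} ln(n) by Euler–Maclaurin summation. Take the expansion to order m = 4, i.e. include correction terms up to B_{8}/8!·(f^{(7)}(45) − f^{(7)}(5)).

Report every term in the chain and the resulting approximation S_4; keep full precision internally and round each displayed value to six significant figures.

S_4 ≈ 125.946

∫_5^45 ln(x) dx evaluates to 123.253.
½[f(5) + f(45)] = ½[1.60944 + 3.80666] = 2.70805.
So far: 125.961.
Order-1 term: 1/12 · (0.0222222 − 0.200000) = -0.0148148.
Partial sum through k=1: 125.946.
Order-2 term: −1/720 · (2.19479e-05 − 0.0160000) = 2.21917e-05.
Partial sum through k=2: 125.946.
Order-3 term: 1/30240 · (1.30061e-07 − 0.00768000) = -2.53964e-07.
Partial sum through k=3: 125.946.
Order-4 term: −1/1209600 · (1.92684e-09 − 0.00921600) = 7.61905e-09.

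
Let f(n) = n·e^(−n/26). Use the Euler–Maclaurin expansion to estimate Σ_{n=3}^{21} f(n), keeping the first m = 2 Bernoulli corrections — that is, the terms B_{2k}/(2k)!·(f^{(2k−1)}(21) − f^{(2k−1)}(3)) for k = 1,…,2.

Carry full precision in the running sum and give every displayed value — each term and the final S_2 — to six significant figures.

S_2 ≈ 132.919

Integral: ∫_3^21 x·e^(−x/26) dx = 126.959.
Boundary: ½(f(3) + f(21)) = ½(2.67307 + 9.36360) = 6.01834.
Integral + boundary = 132.977.
Order-1 term: 1/12 · (0.0857473 − 0.788213) = -0.0585388.
Running total after k=1: 132.919.
Order-2 term: −1/720 · (0.00144603 − 0.00380216) = 3.27240e-06.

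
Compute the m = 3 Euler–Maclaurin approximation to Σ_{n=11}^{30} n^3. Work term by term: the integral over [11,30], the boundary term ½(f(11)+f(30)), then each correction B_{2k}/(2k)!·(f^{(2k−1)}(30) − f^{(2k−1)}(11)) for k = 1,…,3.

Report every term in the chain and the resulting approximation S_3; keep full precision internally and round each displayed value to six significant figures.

S_3 ≈ 213200

Integral: ∫_11^30 x^3 dx = 198840.
½[f(11) + f(30)] = ½[1331.00 + 27000.0] = 14165.5.
Integral + boundary = 213005.
k=1: B_{2}/(2)! × [f^{(1)}(30) − f^{(1)}(11)] = 1/12 × (2700.00 − 363.000) = 194.750.
Partial sum through k=1: 213200.
k=2: B_{4}/(4)! × [f^{(3)}(30) − f^{(3)}(11)] = −1/720 × (6.00000 − 6.00000) = 0.00000.
Partial sum through k=2: 213200.
k=3: B_{6}/(6)! × [f^{(5)}(30) − f^{(5)}(11)] = 1/30240 × (0.00000 − 0.00000) = 0.00000.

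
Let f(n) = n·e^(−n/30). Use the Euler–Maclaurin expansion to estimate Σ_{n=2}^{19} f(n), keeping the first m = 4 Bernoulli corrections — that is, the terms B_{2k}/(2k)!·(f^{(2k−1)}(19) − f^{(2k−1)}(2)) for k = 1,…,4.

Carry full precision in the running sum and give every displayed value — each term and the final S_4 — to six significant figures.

S_4 ≈ 123.704

∫_2^19 x·e^(−x/30) dx evaluates to 117.782.
Boundary: ½(f(2) + f(19)) = ½(1.87101 + 10.0856) = 5.97829.
Integral + boundary = 123.760.
k=1: B_{2}/(2)! × [f^{(1)}(19) − f^{(1)}(2)] = 1/12 × (0.194634 − 0.873140) = -0.0565422.
Partial sum through k=1: 123.704.
k=2: B_{4}/(4)! × [f^{(3)}(19) − f^{(3)}(2)] = −1/720 × (0.00139586 − 0.00304906) = 2.29611e-06.
Partial sum through k=2: 123.704.
k=3: B_{6}/(6)! × [f^{(5)}(19) − f^{(5)}(2)] = 1/30240 × (2.86162e-06 − 5.69774e-06) = -9.37870e-11.
Partial sum through k=3: 123.704.
k=4: B_{8}/(8)! × [f^{(7)}(19) − f^{(7)}(2)] = −1/1209600 × (4.63587e-09 − 8.89737e-09) = 3.52306e-15.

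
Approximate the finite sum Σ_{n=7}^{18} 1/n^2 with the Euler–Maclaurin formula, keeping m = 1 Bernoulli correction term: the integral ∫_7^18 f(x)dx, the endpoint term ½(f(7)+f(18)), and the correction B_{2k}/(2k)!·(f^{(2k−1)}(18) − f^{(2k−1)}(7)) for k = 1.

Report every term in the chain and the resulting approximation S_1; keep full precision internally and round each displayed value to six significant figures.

S_1 ≈ 0.0995062

The integral term ∫_7^18 1/x^2 dx = 0.0873016.
Endpoint term: (f(7) + f(18))/2 = (0.0204082 + 0.00308642)/2 = 0.0117473.
Integral + boundary = 0.0990489.
k=1: B_{2}/(2)! × [f^{(1)}(18) − f^{(1)}(7)] = 1/12 × (-0.000342936 − (-0.00583090)) = 0.000457331.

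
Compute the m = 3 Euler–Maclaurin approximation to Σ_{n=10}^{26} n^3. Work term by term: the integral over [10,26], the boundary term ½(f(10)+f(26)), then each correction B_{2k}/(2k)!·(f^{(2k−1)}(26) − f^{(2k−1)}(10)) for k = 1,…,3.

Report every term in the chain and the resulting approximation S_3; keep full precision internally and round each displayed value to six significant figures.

S_3 ≈ 121176

∫_10^26 x^3 dx evaluates to 111744.
Boundary: ½(f(10) + f(26)) = ½(1000.00 + 17576.0) = 9288.00.
Running total after boundary: 121032.
k=1: B_{2}/(2)! × [f^{(1)}(26) − f^{(1)}(10)] = 1/12 × (2028.00 − 300.000) = 144.000.
Running total after k=1: 121176.
k=2: B_{4}/(4)! × [f^{(3)}(26) − f^{(3)}(10)] = −1/720 × (6.00000 − 6.00000) = 0.00000.
Running total after k=2: 121176.
k=3: B_{6}/(6)! × [f^{(5)}(26) − f^{(5)}(10)] = 1/30240 × (0.00000 − 0.00000) = 0.00000.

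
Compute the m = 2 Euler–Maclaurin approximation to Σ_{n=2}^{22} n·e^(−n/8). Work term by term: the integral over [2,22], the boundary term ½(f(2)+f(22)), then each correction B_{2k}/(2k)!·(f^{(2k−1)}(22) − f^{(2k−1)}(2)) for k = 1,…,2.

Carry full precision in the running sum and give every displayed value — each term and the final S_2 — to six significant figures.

∫_2^22 x·e^(−x/8) dx evaluates to 46.9614.
Endpoint term: (f(2) + f(22))/2 = (1.55760 + 1.40641)/2 = 1.48201.
Running total after boundary: 48.4434.
Order-1 term: 1/12 · (-0.111874 − 0.584101) = -0.0579979.
Running total after k=1: 48.3854.
Order-2 term: −1/720 · (0.000249718 − 0.0334641) = 4.61311e-05.

S_2 ≈ 48.3854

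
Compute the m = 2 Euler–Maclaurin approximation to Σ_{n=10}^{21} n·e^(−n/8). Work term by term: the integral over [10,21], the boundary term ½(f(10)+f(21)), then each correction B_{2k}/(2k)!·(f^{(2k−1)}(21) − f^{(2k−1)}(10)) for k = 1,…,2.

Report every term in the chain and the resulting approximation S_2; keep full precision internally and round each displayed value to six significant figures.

S_2 ≈ 26.6400

The integral term ∫_10^21 x·e^(−x/8) dx = 24.4507.
½[f(10) + f(21)] = ½[2.86505 + 1.52123] = 2.19314.
Integral + boundary = 26.6438.
Correction k=1: B_{2}/2! · (f^{(1)}(21) − f^{(1)}(10)) = 1/12 · (-0.117715 − (-0.0716262)) = -0.00384070.
After k=1: 26.6400.
Correction k=2: B_{4}/4! · (f^{(3)}(21) − f^{(3)}(10)) = −1/720 · (0.000424452 − 0.00783412) = 1.02912e-05.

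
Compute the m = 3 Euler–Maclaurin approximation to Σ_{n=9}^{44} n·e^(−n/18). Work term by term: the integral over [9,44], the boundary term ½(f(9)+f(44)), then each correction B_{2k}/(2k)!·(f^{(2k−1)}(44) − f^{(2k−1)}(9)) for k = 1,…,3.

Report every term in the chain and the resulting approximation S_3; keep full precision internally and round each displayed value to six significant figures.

The integral term ∫_9^44 x·e^(−x/18) dx = 197.934.
½[f(9) + f(44)] = ½[5.45878 + 3.81807] = 4.63842.
Integral + boundary = 202.572.
Correction k=1: B_{2}/2! · (f^{(1)}(44) − f^{(1)}(9)) = 1/12 · (-0.125341 − 0.303265) = -0.0357172.
Running total after k=1: 202.536.
Correction k=2: B_{4}/4! · (f^{(3)}(44) − f^{(3)}(9)) = −1/720 · (0.000148790 − 0.00468002) = 6.29338e-06.
Running total after k=2: 202.536.
Correction k=3: B_{6}/6! · (f^{(5)}(44) − f^{(5)}(9)) = 1/30240 · (2.11245e-06 − 2.60001e-05) = -7.89936e-10.

S_3 ≈ 202.536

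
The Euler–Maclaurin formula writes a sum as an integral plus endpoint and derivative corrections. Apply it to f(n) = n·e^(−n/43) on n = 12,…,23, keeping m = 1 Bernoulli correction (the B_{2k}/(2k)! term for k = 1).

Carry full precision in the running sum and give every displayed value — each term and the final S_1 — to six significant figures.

Integral: ∫_12^23 x·e^(−x/43) dx = 126.769.
Endpoint term: (f(12) + f(23))/2 = (9.07785 + 13.4720)/2 = 11.2749.
So far: 138.044.
Order-1 term: 1/12 · (0.272436 − 0.545374) = -0.0227449.

S_1 ≈ 138.021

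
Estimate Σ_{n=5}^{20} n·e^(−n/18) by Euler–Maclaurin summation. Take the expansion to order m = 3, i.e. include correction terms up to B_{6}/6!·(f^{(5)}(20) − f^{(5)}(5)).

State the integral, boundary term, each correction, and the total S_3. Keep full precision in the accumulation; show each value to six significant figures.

∫_5^20 x·e^(−x/18) dx evaluates to 88.4226.
Boundary: ½(f(5) + f(20)) = ½(3.78733 + 6.58386) = 5.18559.
Integral + boundary = 93.6082.
Order-1 term: 1/12 · (-0.0365770 − 0.547058) = -0.0486363.
After k=1: 93.5595.
Order-2 term: −1/720 · (0.00191916 − 0.00636416) = 6.17361e-06.
After k=2: 93.5595.
Order-3 term: 1/30240 · (1.21951e-05 − 3.40737e-05) = -7.23497e-10.

S_3 ≈ 93.5595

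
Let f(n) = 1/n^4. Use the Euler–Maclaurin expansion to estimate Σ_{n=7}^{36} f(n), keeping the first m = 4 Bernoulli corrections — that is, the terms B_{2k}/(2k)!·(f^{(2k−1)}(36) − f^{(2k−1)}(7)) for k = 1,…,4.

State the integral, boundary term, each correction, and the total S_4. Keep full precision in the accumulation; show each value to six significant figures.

S_4 ≈ 0.00119285

∫_7^36 1/x^4 dx evaluates to 0.000964673.
Endpoint term: (f(7) + f(36))/2 = (0.000416493 + 5.95374e-07)/2 = 0.000208544.
So far: 0.00117322.
Correction k=1: B_{2}/2! · (f^{(1)}(36) − f^{(1)}(7)) = 1/12 · (-6.61527e-08 − (-0.000237996)) = 1.98275e-05.
Running total after k=1: 0.00119304.
Correction k=2: B_{4}/4! · (f^{(3)}(36) − f^{(3)}(7)) = −1/720 · (-1.53131e-09 − (-0.000145712)) = -2.02375e-07.
Running total after k=2: 0.00119284.
Correction k=3: B_{6}/6! · (f^{(5)}(36) − f^{(5)}(7)) = 1/30240 · (-6.61678e-11 − (-0.000166528)) = 5.50687e-09.
Running total after k=3: 0.00119285.
Correction k=4: B_{8}/8! · (f^{(7)}(36) − f^{(7)}(7)) = −1/1209600 · (-4.59499e-12 − (-0.000305868)) = -2.52867e-10.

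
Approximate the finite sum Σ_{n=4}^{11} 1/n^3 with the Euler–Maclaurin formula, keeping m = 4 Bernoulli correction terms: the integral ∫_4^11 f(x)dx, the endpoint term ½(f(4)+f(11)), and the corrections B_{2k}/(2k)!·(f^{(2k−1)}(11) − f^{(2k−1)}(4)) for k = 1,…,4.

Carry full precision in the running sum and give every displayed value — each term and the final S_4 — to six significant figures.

∫_4^11 1/x^3 dx evaluates to 0.0271178.
Boundary: ½(f(4) + f(11)) = ½(0.0156250 + 0.000751315) = 0.00818816.
Integral + boundary = 0.0353059.
Order-1 term: 1/12 · (-0.000204904 − (-0.0117188)) = 0.000959487.
Partial sum through k=1: 0.0362654.
Order-2 term: −1/720 · (-3.38684e-05 − (-0.0146484)) = -2.02980e-05.
Partial sum through k=2: 0.0362451.
Order-3 term: 1/30240 · (-1.17560e-05 − (-0.0384521)) = 1.27118e-06.
Partial sum through k=3: 0.0362464.
Order-4 term: −1/1209600 · (-6.99530e-06 − (-0.173035)) = -1.43045e-07.

S_4 ≈ 0.0362462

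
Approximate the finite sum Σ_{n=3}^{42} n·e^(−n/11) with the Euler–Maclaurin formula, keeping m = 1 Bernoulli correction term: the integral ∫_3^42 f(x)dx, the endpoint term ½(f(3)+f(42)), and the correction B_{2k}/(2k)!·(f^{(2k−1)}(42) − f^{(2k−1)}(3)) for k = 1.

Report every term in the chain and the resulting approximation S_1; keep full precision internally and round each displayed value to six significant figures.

The integral term ∫_3^42 x·e^(−x/11) dx = 104.433.
Boundary: ½(f(3) + f(42)) = ½(2.28390 + 0.922644) = 1.60327.
Integral + boundary = 106.036.
k=1: B_{2}/(2)! × [f^{(1)}(42) − f^{(1)}(3)] = 1/12 × (-0.0619090 − 0.553673) = -0.0512985.

S_1 ≈ 105.985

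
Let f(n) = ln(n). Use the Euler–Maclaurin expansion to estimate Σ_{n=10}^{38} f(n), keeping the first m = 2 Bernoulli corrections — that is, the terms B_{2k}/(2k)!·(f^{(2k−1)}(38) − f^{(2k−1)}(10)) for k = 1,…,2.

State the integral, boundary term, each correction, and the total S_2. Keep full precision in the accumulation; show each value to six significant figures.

S_2 ≈ 90.1664

∫_10^38 ln(x) dx evaluates to 87.2024.
Boundary: ½(f(10) + f(38)) = ½(2.30259 + 3.63759) = 2.97009.
Integral + boundary = 90.1725.
k=1: B_{2}/(2)! × [f^{(1)}(38) − f^{(1)}(10)] = 1/12 × (0.0263158 − 0.100000) = -0.00614035.
Partial sum through k=1: 90.1664.
k=2: B_{4}/(4)! × [f^{(3)}(38) − f^{(3)}(10)] = −1/720 × (3.64485e-05 − 0.00200000) = 2.72715e-06.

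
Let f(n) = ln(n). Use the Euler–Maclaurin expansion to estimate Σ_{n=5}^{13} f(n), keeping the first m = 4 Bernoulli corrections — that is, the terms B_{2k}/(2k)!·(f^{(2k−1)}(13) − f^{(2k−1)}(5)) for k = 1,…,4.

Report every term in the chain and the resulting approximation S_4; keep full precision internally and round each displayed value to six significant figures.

S_4 ≈ 19.3741

∫_5^13 ln(x) dx evaluates to 17.2972.
½[f(5) + f(13)] = ½[1.60944 + 2.56495] = 2.08719.
Running total after boundary: 19.3843.
Correction k=1: B_{2}/2! · (f^{(1)}(13) − f^{(1)}(5)) = 1/12 · (0.0769231 − 0.200000) = -0.0102564.
Partial sum through k=1: 19.3741.
Correction k=2: B_{4}/4! · (f^{(3)}(13) − f^{(3)}(5)) = −1/720 · (0.000910332 − 0.0160000) = 2.09579e-05.
Partial sum through k=2: 19.3741.
Correction k=3: B_{6}/6! · (f^{(5)}(13) − f^{(5)}(5)) = 1/30240 · (6.46390e-05 − 0.00768000) = -2.51831e-07.
Partial sum through k=3: 19.3741.
Correction k=4: B_{8}/8! · (f^{(7)}(13) − f^{(7)}(5)) = −1/1209600 · (1.14744e-05 − 0.00921600) = 7.60956e-09.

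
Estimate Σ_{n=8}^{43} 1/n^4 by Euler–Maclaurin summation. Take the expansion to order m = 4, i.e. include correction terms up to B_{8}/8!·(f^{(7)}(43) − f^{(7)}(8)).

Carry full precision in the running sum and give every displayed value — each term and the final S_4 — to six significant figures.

S_4 ≈ 0.000779158

Integral: ∫_8^43 1/x^4 dx = 0.000646849.
Endpoint term: (f(8) + f(43))/2 = (0.000244141 + 2.92500e-07)/2 = 0.000122217.
Running total after boundary: 0.000769066.
Correction k=1: B_{2}/2! · (f^{(1)}(43) − f^{(1)}(8)) = 1/12 · (-2.72093e-08 − (-0.000122070)) = 1.01703e-05.
Partial sum through k=1: 0.000779236.
Correction k=2: B_{4}/4! · (f^{(3)}(43) − f^{(3)}(8)) = −1/720 · (-4.41471e-10 − (-5.72205e-05)) = -7.94722e-08.
Partial sum through k=2: 0.000779157.
Correction k=3: B_{6}/6! · (f^{(5)}(43) − f^{(5)}(8)) = 1/30240 · (-1.33707e-11 − (-5.00679e-05)) = 1.65568e-09.
Partial sum through k=3: 0.000779158.
Correction k=4: B_{8}/8! · (f^{(7)}(43) − f^{(7)}(8)) = −1/1209600 · (-6.50817e-13 − (-7.04080e-05)) = -5.82077e-11.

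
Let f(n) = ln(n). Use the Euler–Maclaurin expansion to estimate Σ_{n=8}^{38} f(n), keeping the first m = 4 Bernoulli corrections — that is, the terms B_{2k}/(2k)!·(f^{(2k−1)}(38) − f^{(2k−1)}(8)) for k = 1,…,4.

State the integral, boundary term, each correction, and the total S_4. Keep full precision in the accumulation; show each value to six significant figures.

S_4 ≈ 94.4430

Integral: ∫_8^38 ln(x) dx = 91.5927.
Endpoint term: (f(8) + f(38))/2 = (2.07944 + 3.63759)/2 = 2.85851.
So far: 94.4513.
Order-1 term: 1/12 · (0.0263158 − 0.125000) = -0.00822368.
Partial sum through k=1: 94.4430.
Order-2 term: −1/720 · (3.64485e-05 − 0.00390625) = 5.37472e-06.
Partial sum through k=2: 94.4430.
Order-3 term: 1/30240 · (3.02896e-07 − 0.000732422) = -2.42103e-08.
Partial sum through k=3: 94.4430.
Order-4 term: −1/1209600 · (6.29285e-09 − 0.000343323) = 2.83826e-10.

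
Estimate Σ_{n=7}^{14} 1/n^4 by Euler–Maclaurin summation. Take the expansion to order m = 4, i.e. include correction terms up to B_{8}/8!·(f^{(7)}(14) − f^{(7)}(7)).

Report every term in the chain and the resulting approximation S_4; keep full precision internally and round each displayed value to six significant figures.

S_4 ≈ 0.00109062

The integral term ∫_7^14 1/x^4 dx = 0.000850340.
½[f(7) + f(14)] = ½[0.000416493 + 2.60308e-05] = 0.000221262.
Running total after boundary: 0.00107160.
Order-1 term: 1/12 · (-7.43738e-06 − (-0.000237996)) = 1.92132e-05.
After k=1: 0.00109082.
Order-2 term: −1/720 · (-1.13837e-06 − (-0.000145712)) = -2.00797e-07.
After k=2: 0.00109061.
Order-3 term: 1/30240 · (-3.25250e-07 − (-0.000166528)) = 5.49612e-09.
After k=3: 0.00109062.
Order-4 term: −1/1209600 · (-1.49349e-07 − (-0.000305868)) = -2.52743e-10.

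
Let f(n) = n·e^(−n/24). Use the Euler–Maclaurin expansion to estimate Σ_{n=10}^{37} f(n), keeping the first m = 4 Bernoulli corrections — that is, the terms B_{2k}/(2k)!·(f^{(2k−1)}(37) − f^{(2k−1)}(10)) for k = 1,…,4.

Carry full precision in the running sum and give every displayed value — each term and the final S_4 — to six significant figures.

S_4 ≈ 231.823

Integral: ∫_10^37 x·e^(−x/24) dx = 224.609.
½[f(10) + f(37)] = ½[6.59241 + 7.91889] = 7.25565.
So far: 231.865.
k=1: B_{2}/(2)! × [f^{(1)}(37) − f^{(1)}(10)] = 1/12 × (-0.115930 − 0.384557) = -0.0417072.
After k=1: 231.823.
k=2: B_{4}/(4)! × [f^{(3)}(37) − f^{(3)}(10)] = −1/720 × (0.000541872 − 0.00295666) = 3.35388e-06.
After k=2: 231.823.
k=3: B_{6}/(6)! × [f^{(5)}(37) − f^{(5)}(10)] = 1/30240 × (2.23092e-06 − 9.10711e-06) = -2.27387e-10.
After k=3: 231.823.
k=4: B_{8}/(8)! × [f^{(7)}(37) − f^{(7)}(10)] = −1/1209600 × (6.11301e-09 − 2.27103e-08) = 1.37213e-14.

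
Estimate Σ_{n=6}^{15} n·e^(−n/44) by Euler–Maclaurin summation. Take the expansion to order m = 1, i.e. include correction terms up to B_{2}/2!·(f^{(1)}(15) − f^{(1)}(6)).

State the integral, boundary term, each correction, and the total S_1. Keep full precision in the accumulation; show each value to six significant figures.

The integral term ∫_6^15 x·e^(−x/44) dx = 73.4789.
½[f(6) + f(15)] = ½[5.23515 + 10.6669] = 7.95100.
Running total after boundary: 81.4299.
Correction k=1: B_{2}/2! · (f^{(1)}(15) − f^{(1)}(6)) = 1/12 · (0.468695 − 0.753545) = -0.0237375.

S_1 ≈ 81.4062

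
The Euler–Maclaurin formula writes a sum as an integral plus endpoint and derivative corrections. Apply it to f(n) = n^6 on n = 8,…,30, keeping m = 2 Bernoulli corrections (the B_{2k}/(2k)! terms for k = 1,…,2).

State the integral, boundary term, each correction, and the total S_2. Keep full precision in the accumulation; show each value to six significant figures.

∫_8^30 x^6 dx evaluates to 3.12399e+09.
Boundary: ½(f(8) + f(30)) = ½(262144 + 7.29000e+08) = 3.64631e+08.
Running total after boundary: 3.48862e+09.
k=1: B_{2}/(2)! × [f^{(1)}(30) − f^{(1)}(8)] = 1/12 × (1.45800e+08 − 196608) = 1.21336e+07.
Running total after k=1: 3.50075e+09.
k=2: B_{4}/(4)! × [f^{(3)}(30) − f^{(3)}(8)] = −1/720 × (3.24000e+06 − 61440.0) = -4414.67.

S_2 ≈ 3.50075e+09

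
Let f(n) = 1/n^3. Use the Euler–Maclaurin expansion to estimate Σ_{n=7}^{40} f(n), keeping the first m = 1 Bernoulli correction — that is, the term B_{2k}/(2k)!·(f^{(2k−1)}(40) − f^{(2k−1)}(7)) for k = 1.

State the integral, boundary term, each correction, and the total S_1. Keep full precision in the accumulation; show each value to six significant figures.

S_1 ≈ 0.0114611

∫_7^40 1/x^3 dx evaluates to 0.00989158.
½[f(7) + f(40)] = ½[0.00291545 + 1.56250e-05] = 0.00146554.
Integral + boundary = 0.0113571.
Correction k=1: B_{2}/2! · (f^{(1)}(40) − f^{(1)}(7)) = 1/12 · (-1.17187e-06 − (-0.00124948)) = 0.000104026.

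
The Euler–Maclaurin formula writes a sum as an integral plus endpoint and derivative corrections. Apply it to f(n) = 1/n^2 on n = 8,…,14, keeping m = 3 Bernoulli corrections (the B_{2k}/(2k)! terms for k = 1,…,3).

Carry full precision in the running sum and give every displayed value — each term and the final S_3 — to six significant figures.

S_3 ≈ 0.0641988

Integral: ∫_8^14 1/x^2 dx = 0.0535714.
Boundary: ½(f(8) + f(14)) = ½(0.0156250 + 0.00510204) = 0.0103635.
So far: 0.0639349.
k=1: B_{2}/(2)! × [f^{(1)}(14) − f^{(1)}(8)] = 1/12 × (-0.000728863 − (-0.00390625)) = 0.000264782.
After k=1: 0.0641997.
k=2: B_{4}/(4)! × [f^{(3)}(14) − f^{(3)}(8)] = −1/720 × (-4.46243e-05 − (-0.000732422)) = -9.55274e-07.
After k=2: 0.0641988.
k=3: B_{6}/(6)! × [f^{(5)}(14) − f^{(5)}(8)] = 1/30240 × (-6.83024e-06 − (-0.000343323)) = 1.11274e-08.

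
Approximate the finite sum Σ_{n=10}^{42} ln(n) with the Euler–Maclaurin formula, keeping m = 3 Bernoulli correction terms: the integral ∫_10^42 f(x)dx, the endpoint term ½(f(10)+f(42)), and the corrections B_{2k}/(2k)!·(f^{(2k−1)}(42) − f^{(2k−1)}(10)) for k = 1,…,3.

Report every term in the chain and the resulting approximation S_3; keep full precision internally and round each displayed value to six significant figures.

∫_10^42 ln(x) dx evaluates to 101.956.
Endpoint term: (f(10) + f(42))/2 = (2.30259 + 3.73767)/2 = 3.02013.
Integral + boundary = 104.976.
k=1: B_{2}/(2)! × [f^{(1)}(42) − f^{(1)}(10)] = 1/12 × (0.0238095 − 0.100000) = -0.00634921.
Running total after k=1: 104.970.
k=2: B_{4}/(4)! × [f^{(3)}(42) − f^{(3)}(10)] = −1/720 × (2.69949e-05 − 0.00200000) = 2.74028e-06.
Running total after k=2: 104.970.
k=3: B_{6}/(6)! × [f^{(5)}(42) − f^{(5)}(10)] = 1/30240 × (1.83639e-07 − 0.000240000) = -7.93044e-09.

S_3 ≈ 104.970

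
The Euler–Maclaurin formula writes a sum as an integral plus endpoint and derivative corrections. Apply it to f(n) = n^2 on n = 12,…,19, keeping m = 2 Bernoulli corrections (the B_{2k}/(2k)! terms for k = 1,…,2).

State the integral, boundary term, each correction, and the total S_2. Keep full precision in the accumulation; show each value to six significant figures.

S_2 ≈ 1964.00

The integral term ∫_12^19 x^2 dx = 1710.33.
Endpoint term: (f(12) + f(19))/2 = (144.000 + 361.000)/2 = 252.500.
So far: 1962.83.
Order-1 term: 1/12 · (38.0000 − 24.0000) = 1.16667.
After k=1: 1964.00.
Order-2 term: −1/720 · (0.00000 − 0.00000) = 0.00000.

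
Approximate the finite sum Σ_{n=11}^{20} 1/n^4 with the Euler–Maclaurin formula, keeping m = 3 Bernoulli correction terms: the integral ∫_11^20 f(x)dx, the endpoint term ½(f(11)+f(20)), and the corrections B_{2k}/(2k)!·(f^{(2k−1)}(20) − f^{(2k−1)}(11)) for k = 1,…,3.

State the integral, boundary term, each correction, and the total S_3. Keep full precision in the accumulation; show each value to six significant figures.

S_3 ≈ 0.000248005

The integral term ∫_11^20 1/x^4 dx = 0.000208772.
Endpoint term: (f(11) + f(20))/2 = (6.83013e-05 + 6.25000e-06)/2 = 3.72757e-05.
Running total after boundary: 0.000246047.
Order-1 term: 1/12 · (-1.25000e-06 − (-2.48369e-05)) = 1.96557e-06.
Partial sum through k=1: 0.000248013.
Order-2 term: −1/720 · (-9.37500e-08 − (-6.15790e-06)) = -8.42243e-09.
Partial sum through k=2: 0.000248004.
Order-3 term: 1/30240 · (-1.31250e-08 − (-2.84994e-06)) = 9.38099e-11.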